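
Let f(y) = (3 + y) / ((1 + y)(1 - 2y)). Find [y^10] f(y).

Partial fractions give a closed form: a_n = (2/3)·(-1)^n + (7/3)·2^n.
At n = 10: a_10 = 2390.

2390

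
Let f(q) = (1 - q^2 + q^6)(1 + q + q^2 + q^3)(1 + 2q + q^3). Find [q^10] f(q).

3

(1 - q^2 + q^6) has coefficients 1,0,-1,0,0,0,1 for degrees 0…6.
(1 + q + q^2 + q^3) has coefficients 1,1,1,1,0,0,0,0,0,0,0 for degrees 0…10.
Finally multiplying by (1 + 2q + q^3), the product of all factors after the first has coefficients 1,3,3,4,3,1,1,0,0,0,0 for degrees 0…10.
[q^10] = 1·0 − 1·0 + 1·3 = 3.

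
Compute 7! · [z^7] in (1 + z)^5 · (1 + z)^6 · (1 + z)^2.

The EGF product rule gives c_7 = Σ_{k_1+k_2+k_3=7} C(7; k_1,k_2,k_3) · ∏ g_i(k_i), where (1+z)^5 gives the falling factorial (5)_k; (1+z)^6 gives the falling factorial (6)_k; (1+z)^2 gives the falling factorial (2)_k.
g_1(k) for k = 0…7: 1, 5, 20, 60, 120, 120, 0, 0.
g_2(k) for k = 0…7: 1, 6, 30, 120, 360, 720, 720, 0.
g_3(k) for k = 0…7: 1, 2, 2, 0, 0, 0, 0, 0.
First combine the last two factors: h(k) = Σ_j C(k,j)·g_2(j)·g_3(k−j) for k = 0…7: 1, 8, 56, 336, 1680, 6720, 20160, 40320.
c_7 = Σ_k C(7,k)·g_1(k)·h(7−k) = 1·1·40320 + 7·5·20160 + 21·20·6720 + 35·60·1680 + 35·120·336 + 21·120·56 = 40320 + 705600 + 2822400 + 3528000 + 1411200 + 141120 = 8648640.

8648640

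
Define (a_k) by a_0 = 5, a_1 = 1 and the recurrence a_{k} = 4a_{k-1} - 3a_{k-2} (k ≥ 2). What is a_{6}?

-1451

The ordinary generating function has denominator 1 - 4t + 3t^2.
Iterating the recurrence: a_0,…,a_{6} = 5, 1, -11, -47, -155, -479, -1451.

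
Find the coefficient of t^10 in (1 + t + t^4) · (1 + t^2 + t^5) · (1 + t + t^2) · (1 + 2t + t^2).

(1 + t + t^4) has coefficients 1,1,0,0,1 for degrees 0…4.
(1 + t^2 + t^5) has coefficients 1,0,1,0,0,1,0,0,0,0,0 for degrees 0…10.
Multiplying by (1 + t + t^2) gives running coefficients 1,1,2,1,1,1,1,1,0,0,0 for degrees 0…10.
Finally multiplying by (1 + 2t + t^2), the product of all factors after the first has coefficients 1,3,5,6,5,4,4,4,3,1,0 for degrees 0…10.
[t^10] = 1·0 + 1·1 + 1·4 = 5.

5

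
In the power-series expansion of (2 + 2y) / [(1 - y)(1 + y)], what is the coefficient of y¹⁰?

2

Partial fractions give a closed form: a_n = (2)·1^n.
At n = 10: a_10 = 2.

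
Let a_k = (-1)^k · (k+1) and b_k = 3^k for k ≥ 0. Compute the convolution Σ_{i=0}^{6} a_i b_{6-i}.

412

Write out a_i and b_{6-i} for i = 0,…,6 and sum the products.
Σ = 1·729 − 2·243 + 3·81 − 4·27 + 5·9 − 6·3 + 7·1 = 412.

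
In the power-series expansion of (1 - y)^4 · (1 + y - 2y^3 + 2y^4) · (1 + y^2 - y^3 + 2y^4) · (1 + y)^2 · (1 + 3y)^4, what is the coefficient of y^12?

(1 - y)^4 has coefficients 1,-4,6,-4,1 for degrees 0…4.
(1 + y - 2y^3 + 2y^4) has coefficients 1,1,0,-2,2,0,0,0,0,0,0,0,0 for degrees 0…12.
Multiplying by (1 + y^2 - y^3 + 2y^4) gives running coefficients 1,1,1,-2,3,0,4,-6,4,0,0,0,0 for degrees 0…12.
Multiplying by (1 + y)^2 gives running coefficients 1,3,4,1,0,4,7,2,-4,2,4,0,0 for degrees 0…12.
Finally multiplying by (1 + 3y)^4, the product of all factors after the first has coefficients 1,15,94,319,633,733,487,383,830,1142,595,-114,108 for degrees 0…12.
[y^12] = 1·108 − 4·(-114) + 6·595 − 4·1142 + 1·830 = 396.

396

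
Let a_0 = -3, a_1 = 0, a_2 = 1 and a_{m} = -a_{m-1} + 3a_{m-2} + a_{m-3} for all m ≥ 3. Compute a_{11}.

The ordinary generating function has denominator 1 + t - 3t^2 - t^3.
Iterating the recurrence: a_0,…,a_{11} = -3, 0, 1, -4, 7, -18, 35, -82, 169, -380, 805, -1776.

-1776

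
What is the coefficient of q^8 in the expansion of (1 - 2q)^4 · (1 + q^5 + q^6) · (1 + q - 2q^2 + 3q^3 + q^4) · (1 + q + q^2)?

(1 - 2q)^4 has coefficients 1,-8,24,-32,16 for degrees 0…4.
(1 + q^5 + q^6) has coefficients 1,0,0,0,0,1,1,0,0 for degrees 0…8.
Multiplying by (1 + q - 2q^2 + 3q^3 + q^4) gives running coefficients 1,1,-2,3,1,1,2,-1,1 for degrees 0…8.
Finally multiplying by (1 + q + q^2), the product of all factors after the first has coefficients 1,2,0,2,2,5,4,2,2 for degrees 0…8.
[q^8] = 1·2 − 8·2 + 24·4 − 32·5 + 16·2 = -46.

-46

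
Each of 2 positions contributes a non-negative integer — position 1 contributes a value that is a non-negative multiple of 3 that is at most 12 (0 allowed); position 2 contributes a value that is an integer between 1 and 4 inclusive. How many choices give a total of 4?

The generating function for the choices is (1 + t^3 + t^6 + t^9 + t^12)·(t + t^2 + t^3 + t^4); the count is [t^4].
(1 + t^3 + t^6 + t^9 + t^12) has coefficients 1,0,0,1,0 for degrees 0…4.
(t + t^2 + t^3 + t^4) has coefficients 0,1,1,1,1 for degrees 0…4.
[t^4] = 1·1 + 1·1 = 2.

2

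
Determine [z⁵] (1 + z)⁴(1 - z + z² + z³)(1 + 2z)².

(1 + z)⁴ has coefficients 1,4,6,4,1 for degrees 0…4.
(1 - z + z² + z³) has coefficients 1,-1,1,1,0,0 for degrees 0…5.
Finally multiplying by (1 + 2z)², the product of all factors after the first has coefficients 1,3,1,1,8,4 for degrees 0…5.
[z⁵] = 1·4 + 4·8 + 6·1 + 4·1 + 1·3 = 49.

49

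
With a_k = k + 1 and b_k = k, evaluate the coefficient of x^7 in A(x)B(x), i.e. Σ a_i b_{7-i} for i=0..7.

84

The convolution is the x^7 coefficient of A(x)B(x).
Σ = 1·7 + 2·6 + 3·5 + 4·4 + 5·3 + 6·2 + 7·1 + 8·0 = 84.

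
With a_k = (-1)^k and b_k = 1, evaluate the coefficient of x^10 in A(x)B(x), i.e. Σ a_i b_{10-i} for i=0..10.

1

The convolution is the t^10 coefficient of A(t)B(t).
Σ = 1·1 − 1·1 + 1·1 − 1·1 + 1·1 − 1·1 + 1·1 − 1·1 + 1·1 − 1·1 + 1·1 = 1.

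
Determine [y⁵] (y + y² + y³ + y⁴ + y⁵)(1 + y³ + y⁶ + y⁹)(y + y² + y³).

(y + y² + y³ + y⁴ + y⁵) has coefficients 0,1,1,1,1,1 for degrees 0…5.
(1 + y³ + y⁶ + y⁹) has coefficients 1,0,0,1,0,0 for degrees 0…5.
Finally multiplying by (y + y² + y³), the product of all factors after the first has coefficients 0,1,1,1,1,1 for degrees 0…5.
[y⁵] = 1·1 + 1·1 + 1·1 + 1·1 + 1·0 = 4.

4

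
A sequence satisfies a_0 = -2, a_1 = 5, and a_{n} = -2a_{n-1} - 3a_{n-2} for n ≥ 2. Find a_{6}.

-16

The ordinary generating function has denominator 1 + 2x + 3x^2.
Iterating the recurrence: a_0,…,a_{6} = -2, 5, -4, -7, 26, -31, -16.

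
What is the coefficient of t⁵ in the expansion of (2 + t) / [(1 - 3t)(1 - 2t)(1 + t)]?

The denominator gives the recurrence a_n = 4a_(n−1) − a_(n−2) − 6a_(n−3) for n ≥ 3; the numerator fixes a_0 = 2, a_1 = 9, a_2 = 34.
Iterating: 2, 9, 34, 115, 372, 1169, so a_5 = 1169.

1169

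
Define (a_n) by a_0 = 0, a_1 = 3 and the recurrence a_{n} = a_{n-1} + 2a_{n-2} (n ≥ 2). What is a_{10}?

The ordinary generating function has denominator 1 - t - 2t^2.
Iterating the recurrence: a_0,…,a_{10} = 0, 3, 3, 9, 15, 33, 63, 129, 255, 513, 1023.

1023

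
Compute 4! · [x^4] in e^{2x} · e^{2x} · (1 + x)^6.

The EGF product rule gives c_4 = Σ_{k_1+k_2+k_3=4} C(4; k_1,k_2,k_3) · ∏ g_i(k_i), where e^{2x} gives (2)^k; e^{2x} gives (2)^k; (1+x)^6 gives the falling factorial (6)_k.
g_1(k) for k = 0…4: 1, 2, 4, 8, 16.
g_2(k) for k = 0…4: 1, 2, 4, 8, 16.
g_3(k) for k = 0…4: 1, 6, 30, 120, 360.
First combine the last two factors: h(k) = Σ_j C(k,j)·g_2(j)·g_3(k−j) for k = 0…4: 1, 8, 58, 380, 2248.
c_4 = Σ_k C(4,k)·g_1(k)·h(4−k) = 1·1·2248 + 4·2·380 + 6·4·58 + 4·8·8 + 1·16·1 = 2248 + 3040 + 1392 + 256 + 16 = 6952.

6952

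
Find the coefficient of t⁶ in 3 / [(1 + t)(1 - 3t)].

The denominator gives the recurrence a_n = 2a_(n−1) + 3a_(n−2) for n ≥ 2; the numerator fixes a_0 = 3, a_1 = 6.
Iterating: 3, 6, 21, 60, 183, 546, 1641, so a_6 = 1641.

1641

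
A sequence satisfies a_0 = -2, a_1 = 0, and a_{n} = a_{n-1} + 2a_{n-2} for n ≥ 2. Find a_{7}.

The ordinary generating function has denominator 1 - q - 2q^2.
Iterating the recurrence: a_0,…,a_{7} = -2, 0, -4, -4, -12, -20, -44, -84.

-84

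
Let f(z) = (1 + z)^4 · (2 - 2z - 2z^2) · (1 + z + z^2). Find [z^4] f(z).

-28

(1 + z)^4 has coefficients 1,4,6,4,1 for degrees 0…4.
(2 - 2z - 2z^2) has coefficients 2,-2,-2,0,0 for degrees 0…4.
Finally multiplying by (1 + z + z^2), the product of all factors after the first has coefficients 2,0,-2,-4,-2 for degrees 0…4.
[z^4] = 1·(-2) + 4·(-4) + 6·(-2) + 4·0 + 1·2 = -28.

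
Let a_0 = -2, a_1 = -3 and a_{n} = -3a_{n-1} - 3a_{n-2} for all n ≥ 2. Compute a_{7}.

The ordinary generating function has denominator 1 + 3q + 3q^2.
Iterating the recurrence: a_0,…,a_{7} = -2, -3, 15, -36, 63, -81, 54, 81.

81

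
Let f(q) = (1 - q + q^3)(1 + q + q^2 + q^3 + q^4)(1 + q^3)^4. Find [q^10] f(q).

(1 - q + q^3) has coefficients 1,-1,0,1 for degrees 0…3.
(1 + q + q^2 + q^3 + q^4) has coefficients 1,1,1,1,1,0,0,0,0,0,0 for degrees 0…10.
Finally multiplying by (1 + q^3)^4, the product of all factors after the first has coefficients 1,1,1,5,5,4,10,10,6,10,10 for degrees 0…10.
[q^10] = 1·10 − 1·10 + 1·10 = 10.

10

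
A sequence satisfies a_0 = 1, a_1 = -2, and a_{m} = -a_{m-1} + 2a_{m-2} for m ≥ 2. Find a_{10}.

The ordinary generating function has denominator 1 + y - 2y^2.
Iterating the recurrence: a_0,…,a_{10} = 1, -2, 4, -8, 16, -32, 64, -128, 256, -512, 1024.

1024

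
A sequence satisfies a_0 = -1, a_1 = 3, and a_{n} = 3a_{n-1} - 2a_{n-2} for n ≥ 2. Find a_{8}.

1019

The ordinary generating function has denominator 1 - 3z + 2z^2.
Iterating the recurrence: a_0,…,a_{8} = -1, 3, 11, 27, 59, 123, 251, 507, 1019.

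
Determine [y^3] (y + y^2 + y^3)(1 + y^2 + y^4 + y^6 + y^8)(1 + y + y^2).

(y + y^2 + y^3) has coefficients 0,1,1,1 for degrees 0…3.
(1 + y^2 + y^4 + y^6 + y^8) has coefficients 1,0,1,0 for degrees 0…3.
Finally multiplying by (1 + y + y^2), the product of all factors after the first has coefficients 1,1,2,1 for degrees 0…3.
[y^3] = 1·2 + 1·1 + 1·1 = 4.

4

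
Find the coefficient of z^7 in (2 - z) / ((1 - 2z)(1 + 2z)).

-64

Partial fractions give a closed form: a_n = (3/4)·2^n + (5/4)·(-2)^n.
At n = 7: a_7 = -64.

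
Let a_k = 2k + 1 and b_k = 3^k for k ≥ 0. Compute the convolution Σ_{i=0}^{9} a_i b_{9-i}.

This is [x^9] in the product of the two ordinary generating functions.
Σ = 1·19683 + 3·6561 + 5·2187 + 7·729 + 9·243 + 11·81 + 13·27 + 15·9 + 17·3 + 19·1 = 59038.

59038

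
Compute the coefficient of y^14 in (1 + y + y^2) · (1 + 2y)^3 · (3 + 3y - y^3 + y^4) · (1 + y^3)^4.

(1 + y + y^2) has coefficients 1,1,1 for degrees 0…2.
(1 + 2y)^3 has coefficients 1,6,12,8,0,0,0,0,0,0,0,0,0,0,0 for degrees 0…14.
Multiplying by (3 + 3y - y^3 + y^4) gives running coefficients 3,21,54,59,19,-6,4,8,0,0,0,0,0,0,0 for degrees 0…14.
Finally multiplying by (1 + y^3)^4, the product of all factors after the first has coefficients 3,21,54,71,103,210,258,210,300,382,230,180,263,145,30 for degrees 0…14.
[y^14] = 1·30 + 1·145 + 1·263 = 438.

438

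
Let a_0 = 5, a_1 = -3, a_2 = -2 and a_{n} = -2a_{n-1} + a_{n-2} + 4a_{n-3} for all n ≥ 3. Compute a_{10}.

406

The ordinary generating function has denominator 1 + 2x - x^2 - 4x^3.
Iterating the recurrence: a_0,…,a_{10} = 5, -3, -2, 21, -56, 125, -222, 345, -412, 281, 406.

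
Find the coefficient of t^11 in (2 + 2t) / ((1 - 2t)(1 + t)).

The denominator gives the recurrence a_n = a_(n−1) + 2a_(n−2) for n ≥ 3; the numerator fixes a_0 = 2, a_1 = 4, a_2 = 8.
Iterating: 2, 4, 8, 16, 32, 64, 128, 256, 512, 1024, 2048, 4096, so a_11 = 4096.

4096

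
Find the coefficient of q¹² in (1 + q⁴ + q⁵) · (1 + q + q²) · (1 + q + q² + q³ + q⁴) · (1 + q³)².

16

(1 + q⁴ + q⁵) has coefficients 1,0,0,0,1,1 for degrees 0…5.
(1 + q + q²) has coefficients 1,1,1,0,0,0,0,0,0,0,0,0,0 for degrees 0…12.
Multiplying by (1 + q + q² + q³ + q⁴) gives running coefficients 1,2,3,3,3,2,1,0,0,0,0,0,0 for degrees 0…12.
Finally multiplying by (1 + q³)², the product of all factors after the first has coefficients 1,2,3,5,7,8,8,8,7,5,3,2,1 for degrees 0…12.
[q¹²] = 1·1 + 1·7 + 1·8 = 16.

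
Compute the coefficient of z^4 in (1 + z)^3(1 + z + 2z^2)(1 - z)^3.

(1 + z)^3 has coefficients 1,3,3,1 for degrees 0…3.
(1 + z + 2z^2) has coefficients 1,1,2,0,0 for degrees 0…4.
Finally multiplying by (1 - z)^3, the product of all factors after the first has coefficients 1,-2,2,-4,5 for degrees 0…4.
[z^4] = 1·5 + 3·(-4) + 3·2 + 1·(-2) = -3.

-3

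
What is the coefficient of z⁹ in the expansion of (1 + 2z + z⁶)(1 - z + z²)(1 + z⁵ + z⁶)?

(1 + 2z + z⁶) has coefficients 1,2,0,0,0,0,1 for degrees 0…6.
(1 - z + z²) has coefficients 1,-1,1,0,0,0,0,0,0,0 for degrees 0…9.
Finally multiplying by (1 + z⁵ + z⁶), the product of all factors after the first has coefficients 1,-1,1,0,0,1,0,0,1,0 for degrees 0…9.
[z⁹] = 1·0 + 2·1 + 1·0 = 2.

2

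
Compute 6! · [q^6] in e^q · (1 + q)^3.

229

The EGF product rule gives c_6 = Σ_{k_1+k_2=6} C(6; k_1,k_2) · ∏ g_i(k_i), where e^q gives (1)^k; (1+q)^3 gives the falling factorial (3)_k.
g_1(k) for k = 0…6: 1, 1, 1, 1, 1, 1, 1.
g_2(k) for k = 0…6: 1, 3, 6, 6, 0, 0, 0.
c_6 = Σ_k C(6,k)·g_1(k)·g_2(6−k) = 20·1·6 + 15·1·6 + 6·1·3 + 1·1·1 = 120 + 90 + 18 + 1 = 229.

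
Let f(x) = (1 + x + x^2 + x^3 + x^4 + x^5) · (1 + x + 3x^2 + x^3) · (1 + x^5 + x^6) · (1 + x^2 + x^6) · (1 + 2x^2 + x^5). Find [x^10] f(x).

(1 + x + x^2 + x^3 + x^4 + x^5) has coefficients 1,1,1,1,1,1 for degrees 0…5.
(1 + x + 3x^2 + x^3) has coefficients 1,1,3,1,0,0,0,0,0,0,0 for degrees 0…10.
Multiplying by (1 + x^5 + x^6) gives running coefficients 1,1,3,1,0,1,2,4,4,1,0 for degrees 0…10.
Multiplying by (1 + x^2 + x^6) gives running coefficients 1,1,4,2,3,2,3,6,9,6,4 for degrees 0…10.
Finally multiplying by (1 + 2x^2 + x^5), the product of all factors after the first has coefficients 1,1,6,4,11,7,10,14,17,21,24 for degrees 0…10.
[x^10] = 1·24 + 1·21 + 1·17 + 1·14 + 1·10 + 1·7 = 93.

93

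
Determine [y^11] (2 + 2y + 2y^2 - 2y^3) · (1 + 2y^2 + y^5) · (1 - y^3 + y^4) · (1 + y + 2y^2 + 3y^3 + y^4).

8

(2 + 2y + 2y^2 - 2y^3) has coefficients 2,2,2,-2 for degrees 0…3.
(1 + 2y^2 + y^5) has coefficients 1,0,2,0,0,1,0,0,0,0,0,0 for degrees 0…11.
Multiplying by (1 - y^3 + y^4) gives running coefficients 1,0,2,-1,1,-1,2,0,-1,1,0,0 for degrees 0…11.
Finally multiplying by (1 + y + 2y^2 + 3y^3 + y^4), the product of all factors after the first has coefficients 1,1,4,4,5,4,2,2,1,5,1,-1 for degrees 0…11.
[y^11] = 2·(-1) + 2·1 + 2·5 − 2·1 = 8.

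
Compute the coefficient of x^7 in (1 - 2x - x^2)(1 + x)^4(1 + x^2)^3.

-52

(1 - 2x - x^2) has coefficients 1,-2,-1 for degrees 0…2.
(1 + x)^4 has coefficients 1,4,6,4,1,0,0,0 for degrees 0…7.
Finally multiplying by (1 + x^2)^3, the product of all factors after the first has coefficients 1,4,9,16,22,24,22,16 for degrees 0…7.
[x^7] = 1·16 − 2·22 − 1·24 = -52.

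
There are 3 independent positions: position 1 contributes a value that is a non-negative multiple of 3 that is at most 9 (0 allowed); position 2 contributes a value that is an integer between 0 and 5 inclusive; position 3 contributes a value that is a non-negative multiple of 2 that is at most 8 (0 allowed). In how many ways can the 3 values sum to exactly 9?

9

The generating function for the choices is (1 + q³ + q⁶ + q⁹)·(1 + q + q² + q³ + q⁴ + q⁵)·(1 + q² + q⁴ + q⁶ + q⁸); the count is [q⁹].
(1 + q³ + q⁶ + q⁹) has coefficients 1,0,0,1,0,0,1,0,0,1 for degrees 0…9.
(1 + q + q² + q³ + q⁴ + q⁵) has coefficients 1,1,1,1,1,1,0,0,0,0 for degrees 0…9.
Finally multiplying by (1 + q² + q⁴ + q⁶ + q⁸), the product of all factors after the first has coefficients 1,1,2,2,3,3,3,3,3,3 for degrees 0…9.
[q⁹] = 1·3 + 1·3 + 1·2 + 1·1 = 9.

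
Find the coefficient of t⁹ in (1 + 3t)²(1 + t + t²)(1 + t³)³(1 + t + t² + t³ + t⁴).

238

(1 + 3t)² has coefficients 1,6,9 for degrees 0…2.
(1 + t + t²) has coefficients 1,1,1,0,0,0,0,0,0,0 for degrees 0…9.
Multiplying by (1 + t³)³ gives running coefficients 1,1,1,3,3,3,3,3,3,1 for degrees 0…9.
Finally multiplying by (1 + t + t² + t³ + t⁴), the product of all factors after the first has coefficients 1,2,3,6,9,11,13,15,15,13 for degrees 0…9.
[t⁹] = 1·13 + 6·15 + 9·15 = 238.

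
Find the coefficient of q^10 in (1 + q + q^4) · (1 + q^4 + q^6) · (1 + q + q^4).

2

(1 + q + q^4) has coefficients 1,1,0,0,1 for degrees 0…4.
(1 + q^4 + q^6) has coefficients 1,0,0,0,1,0,1,0,0,0,0 for degrees 0…10.
Finally multiplying by (1 + q + q^4), the product of all factors after the first has coefficients 1,1,0,0,2,1,1,1,1,0,1 for degrees 0…10.
[q^10] = 1·1 + 1·0 + 1·1 = 2.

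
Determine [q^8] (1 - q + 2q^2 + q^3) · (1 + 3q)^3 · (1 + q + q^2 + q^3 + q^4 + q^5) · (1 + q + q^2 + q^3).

702

(1 - q + 2q^2 + q^3) has coefficients 1,-1,2,1 for degrees 0…3.
(1 + 3q)^3 has coefficients 1,9,27,27,0,0,0,0,0 for degrees 0…8.
Multiplying by (1 + q + q^2 + q^3 + q^4 + q^5) gives running coefficients 1,10,37,64,64,64,63,54,27 for degrees 0…8.
Finally multiplying by (1 + q + q^2 + q^3), the product of all factors after the first has coefficients 1,11,48,112,175,229,255,245,208 for degrees 0…8.
[q^8] = 1·208 − 1·245 + 2·255 + 1·229 = 702.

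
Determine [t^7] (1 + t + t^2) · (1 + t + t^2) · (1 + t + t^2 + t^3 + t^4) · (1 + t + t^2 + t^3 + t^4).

(1 + t + t^2) has coefficients 1,1,1 for degrees 0…2.
(1 + t + t^2) has coefficients 1,1,1,0,0,0,0,0 for degrees 0…7.
Multiplying by (1 + t + t^2 + t^3 + t^4) gives running coefficients 1,2,3,3,3,2,1,0 for degrees 0…7.
Finally multiplying by (1 + t + t^2 + t^3 + t^4), the product of all factors after the first has coefficients 1,3,6,9,12,13,12,9 for degrees 0…7.
[t^7] = 1·9 + 1·12 + 1·13 = 34.

34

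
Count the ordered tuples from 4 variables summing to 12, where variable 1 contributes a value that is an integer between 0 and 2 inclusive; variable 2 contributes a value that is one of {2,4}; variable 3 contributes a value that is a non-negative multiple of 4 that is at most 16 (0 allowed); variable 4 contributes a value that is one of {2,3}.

3

The generating function for the choices is (1 + y + y²)·(y² + y⁴)·(1 + y⁴ + y⁸ + y¹² + y¹⁶)·(y² + y³); the count is [y¹²].
(1 + y + y²) has coefficients 1,1,1 for degrees 0…2.
(y² + y⁴) has coefficients 0,0,1,0,1,0,0,0,0,0,0,0,0 for degrees 0…12.
Multiplying by (1 + y⁴ + y⁸ + y¹² + y¹⁶) gives running coefficients 0,0,1,0,1,0,1,0,1,0,1,0,1 for degrees 0…12.
Finally multiplying by (y² + y³), the product of all factors after the first has coefficients 0,0,0,0,1,1,1,1,1,1,1,1,1 for degrees 0…12.
[y¹²] = 1·1 + 1·1 + 1·1 = 3.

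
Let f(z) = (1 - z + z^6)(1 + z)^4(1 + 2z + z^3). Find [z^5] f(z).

(1 - z + z^6) has coefficients 1,-1,0,0,0,0 for degrees 0…5.
(1 + z)^4 has coefficients 1,4,6,4,1,0 for degrees 0…5.
Finally multiplying by (1 + 2z + z^3), the product of all factors after the first has coefficients 1,6,14,17,13,8 for degrees 0…5.
[z^5] = 1·8 − 1·13 = -5.

-5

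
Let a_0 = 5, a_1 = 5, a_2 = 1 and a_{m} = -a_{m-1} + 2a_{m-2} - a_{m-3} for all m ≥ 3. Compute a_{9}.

The ordinary generating function has denominator 1 + t - 2t^2 + t^3.
Iterating the recurrence: a_0,…,a_{9} = 5, 5, 1, 4, -7, 14, -32, 67, -145, 311.

311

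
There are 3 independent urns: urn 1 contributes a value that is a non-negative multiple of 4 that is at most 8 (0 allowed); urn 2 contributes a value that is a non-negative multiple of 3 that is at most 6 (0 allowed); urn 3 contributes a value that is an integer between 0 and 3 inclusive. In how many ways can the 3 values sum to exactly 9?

3

The generating function for the choices is (1 + t⁴ + t⁸)·(1 + t³ + t⁶)·(1 + t + t² + t³); the count is [t⁹].
(1 + t⁴ + t⁸) has coefficients 1,0,0,0,1,0,0,0,1 for degrees 0…8.
(1 + t³ + t⁶) has coefficients 1,0,0,1,0,0,1,0,0,0 for degrees 0…9.
Finally multiplying by (1 + t + t² + t³), the product of all factors after the first has coefficients 1,1,1,2,1,1,2,1,1,1 for degrees 0…9.
[t⁹] = 1·1 + 1·1 + 1·1 = 3.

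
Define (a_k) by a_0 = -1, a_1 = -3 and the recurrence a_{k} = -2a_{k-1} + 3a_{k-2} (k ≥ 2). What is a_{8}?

3279

The ordinary generating function has denominator 1 + 2t - 3t^2.
Iterating the recurrence: a_0,…,a_{8} = -1, -3, 3, -15, 39, -123, 363, -1095, 3279.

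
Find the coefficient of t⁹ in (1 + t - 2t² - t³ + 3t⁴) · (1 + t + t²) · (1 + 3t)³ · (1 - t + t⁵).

-18

(1 + t - 2t² - t³ + 3t⁴) has coefficients 1,1,-2,-1,3 for degrees 0…4.
(1 + t + t²) has coefficients 1,1,1,0,0,0,0,0,0,0 for degrees 0…9.
Multiplying by (1 + 3t)³ gives running coefficients 1,10,37,63,54,27,0,0,0,0 for degrees 0…9.
Finally multiplying by (1 - t + t⁵), the product of all factors after the first has coefficients 1,9,27,26,-9,-26,-17,37,63,54 for degrees 0…9.
[t⁹] = 1·54 + 1·63 − 2·37 − 1·(-17) + 3·(-26) = -18.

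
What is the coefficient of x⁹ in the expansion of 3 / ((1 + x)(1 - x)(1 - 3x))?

Partial fractions give a closed form: a_n = (3/8)·(-1)^n + (-3/4)·1^n + (27/8)·3^n.
At n = 9: a_9 = 66429.

66429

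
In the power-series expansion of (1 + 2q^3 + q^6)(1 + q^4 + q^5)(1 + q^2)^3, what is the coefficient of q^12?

(1 + 2q^3 + q^6) has coefficients 1,0,0,2,0,0,1 for degrees 0…6.
(1 + q^4 + q^5) has coefficients 1,0,0,0,1,1,0,0,0,0,0,0,0 for degrees 0…12.
Finally multiplying by (1 + q^2)^3, the product of all factors after the first has coefficients 1,0,3,0,4,1,4,3,3,3,1,1,0 for degrees 0…12.
[q^12] = 1·0 + 2·3 + 1·4 = 10.

10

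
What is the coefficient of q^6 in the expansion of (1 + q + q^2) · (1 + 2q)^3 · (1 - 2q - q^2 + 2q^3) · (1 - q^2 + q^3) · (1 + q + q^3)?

(1 + q + q^2) has coefficients 1,1,1 for degrees 0…2.
(1 + 2q)^3 has coefficients 1,6,12,8,0,0,0 for degrees 0…6.
Multiplying by (1 - 2q - q^2 + 2q^3) gives running coefficients 1,4,-1,-20,-16,16,16 for degrees 0…6.
Multiplying by (1 - q^2 + q^3) gives running coefficients 1,4,-2,-23,-11,35,12 for degrees 0…6.
Finally multiplying by (1 + q + q^3), the product of all factors after the first has coefficients 1,5,2,-24,-30,22,24 for degrees 0…6.
[q^6] = 1·24 + 1·22 + 1·(-30) = 16.

16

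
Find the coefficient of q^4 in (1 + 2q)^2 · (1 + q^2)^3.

(1 + 2q)^2 has coefficients 1,4,4 for degrees 0…2.
(1 + q^2)^3 has coefficients 1,0,3,0,3 for degrees 0…4.
[q^4] = 1·3 + 4·0 + 4·3 = 15.

15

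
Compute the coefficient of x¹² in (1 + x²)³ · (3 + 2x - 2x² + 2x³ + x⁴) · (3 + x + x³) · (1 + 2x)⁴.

922

(1 + x²)³ has coefficients 1,0,3,0,3,0,1 for degrees 0…6.
(3 + 2x - 2x² + 2x³ + x⁴) has coefficients 3,2,-2,2,1,0,0,0,0,0,0,0,0 for degrees 0…12.
Multiplying by (3 + x + x³) gives running coefficients 9,9,-4,7,7,-1,2,1,0,0,0,0,0 for degrees 0…12.
Finally multiplying by (1 + 2x)⁴, the product of all factors after the first has coefficients 9,81,284,479,399,239,322,329,136,72,64,16,0 for degrees 0…12.
[x¹²] = 1·0 + 3·64 + 3·136 + 1·322 = 922.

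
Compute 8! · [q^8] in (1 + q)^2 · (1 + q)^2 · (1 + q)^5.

The EGF product rule gives c_8 = Σ_{k_1+k_2+k_3=8} C(8; k_1,k_2,k_3) · ∏ g_i(k_i), where (1+q)^2 gives the falling factorial (2)_k; (1+q)^2 gives the falling factorial (2)_k; (1+q)^5 gives the falling factorial (5)_k.
g_1(k) for k = 0…8: 1, 2, 2, 0, 0, 0, 0, 0, 0.
g_2(k) for k = 0…8: 1, 2, 2, 0, 0, 0, 0, 0, 0.
g_3(k) for k = 0…8: 1, 5, 20, 60, 120, 120, 0, 0, 0.
First combine the last two factors: h(k) = Σ_j C(k,j)·g_2(j)·g_3(k−j) for k = 0…8: 1, 7, 42, 210, 840, 2520, 5040, 5040, 0.
c_8 = Σ_k C(8,k)·g_1(k)·h(8−k) = 8·2·5040 + 28·2·5040 = 80640 + 282240 = 362880.

362880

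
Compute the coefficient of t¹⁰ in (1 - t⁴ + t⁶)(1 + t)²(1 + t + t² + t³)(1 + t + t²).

7

(1 - t⁴ + t⁶) has coefficients 1,0,0,0,-1,0,1 for degrees 0…6.
(1 + t)² has coefficients 1,2,1,0,0,0,0,0,0,0,0 for degrees 0…10.
Multiplying by (1 + t + t² + t³) gives running coefficients 1,3,4,4,3,1,0,0,0,0,0 for degrees 0…10.
Finally multiplying by (1 + t + t²), the product of all factors after the first has coefficients 1,4,8,11,11,8,4,1,0,0,0 for degrees 0…10.
[t¹⁰] = 1·0 − 1·4 + 1·11 = 7.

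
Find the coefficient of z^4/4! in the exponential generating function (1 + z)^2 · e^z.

21

The EGF product rule gives c_4 = Σ_{k_1+k_2=4} C(4; k_1,k_2) · ∏ g_i(k_i), where (1+z)^2 gives the falling factorial (2)_k; e^z gives (1)^k.
g_1(k) for k = 0…4: 1, 2, 2, 0, 0.
g_2(k) for k = 0…4: 1, 1, 1, 1, 1.
c_4 = Σ_k C(4,k)·g_1(k)·g_2(4−k) = 1·1·1 + 4·2·1 + 6·2·1 = 1 + 8 + 12 = 21.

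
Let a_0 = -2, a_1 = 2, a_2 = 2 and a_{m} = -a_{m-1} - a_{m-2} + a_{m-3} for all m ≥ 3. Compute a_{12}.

The ordinary generating function has denominator 1 + x + x^2 - x^3.
Iterating the recurrence: a_0,…,a_{12} = -2, 2, 2, -6, 6, 2, -14, 18, -2, -30, 50, -22, -58.

-58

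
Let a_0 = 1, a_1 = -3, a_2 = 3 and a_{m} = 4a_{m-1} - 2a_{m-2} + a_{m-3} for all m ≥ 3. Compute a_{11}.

436257

The ordinary generating function has denominator 1 - 4x + 2x^2 - x^3.
Iterating the recurrence: a_0,…,a_{11} = 1, -3, 3, 19, 67, 233, 817, 2869, 10075, 35379, 124235, 436257.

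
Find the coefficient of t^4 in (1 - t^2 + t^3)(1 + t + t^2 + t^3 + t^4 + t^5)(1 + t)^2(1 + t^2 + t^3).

9

(1 - t^2 + t^3) has coefficients 1,0,-1,1 for degrees 0…3.
(1 + t + t^2 + t^3 + t^4 + t^5) has coefficients 1,1,1,1,1 for degrees 0…4.
Multiplying by (1 + t)^2 gives running coefficients 1,3,4,4,4 for degrees 0…4.
Finally multiplying by (1 + t^2 + t^3), the product of all factors after the first has coefficients 1,3,5,8,11 for degrees 0…4.
[t^4] = 1·11 − 1·5 + 1·3 = 9.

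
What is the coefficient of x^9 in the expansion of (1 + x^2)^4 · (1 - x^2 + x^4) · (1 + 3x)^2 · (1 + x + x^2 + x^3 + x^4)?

(1 + x^2)^4 has coefficients 1,0,4,0,6,0,4,0,1 for degrees 0…8.
(1 - x^2 + x^4) has coefficients 1,0,-1,0,1,0,0,0,0,0 for degrees 0…9.
Multiplying by (1 + 3x)^2 gives running coefficients 1,6,8,-6,-8,6,9,0,0,0 for degrees 0…9.
Finally multiplying by (1 + x + x^2 + x^3 + x^4), the product of all factors after the first has coefficients 1,7,15,9,1,6,9,1,7,15 for degrees 0…9.
[x^9] = 1·15 + 4·1 + 6·6 + 4·9 + 1·7 = 98.

98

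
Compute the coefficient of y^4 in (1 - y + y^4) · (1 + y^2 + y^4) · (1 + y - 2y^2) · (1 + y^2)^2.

-4

(1 - y + y^4) has coefficients 1,-1,0,0,1 for degrees 0…4.
(1 + y^2 + y^4) has coefficients 1,0,1,0,1 for degrees 0…4.
Multiplying by (1 + y - 2y^2) gives running coefficients 1,1,-1,1,-1 for degrees 0…4.
Finally multiplying by (1 + y^2)^2, the product of all factors after the first has coefficients 1,1,1,3,-2 for degrees 0…4.
[y^4] = 1·(-2) − 1·3 + 1·1 = -4.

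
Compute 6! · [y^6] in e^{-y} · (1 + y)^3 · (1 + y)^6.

The EGF product rule gives c_6 = Σ_{k_1+k_2+k_3=6} C(6; k_1,k_2,k_3) · ∏ g_i(k_i), where e^{-y} gives (-1)^k; (1+y)^3 gives the falling factorial (3)_k; (1+y)^6 gives the falling factorial (6)_k.
g_1(k) for k = 0…6: 1, -1, 1, -1, 1, -1, 1.
g_2(k) for k = 0…6: 1, 3, 6, 6, 0, 0, 0.
g_3(k) for k = 0…6: 1, 6, 30, 120, 360, 720, 720.
First combine the last two factors: h(k) = Σ_j C(k,j)·g_2(j)·g_3(k−j) for k = 0…6: 1, 9, 72, 504, 3024, 15120, 60480.
c_6 = Σ_k C(6,k)·g_1(k)·h(6−k) = 1·1·60480 + 6·(-1)·15120 + 15·1·3024 + 20·(-1)·504 + 15·1·72 + 6·(-1)·9 + 1·1·1 = 60480 − 90720 + 45360 − 10080 + 1080 − 54 + 1 = 6067.

6067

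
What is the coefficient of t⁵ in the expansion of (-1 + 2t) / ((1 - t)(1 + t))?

The denominator gives the recurrence a_n = a_(n−2) for n ≥ 2; the numerator fixes a_0 = -1, a_1 = 2.
Iterating: -1, 2, -1, 2, -1, 2, so a_5 = 2.

2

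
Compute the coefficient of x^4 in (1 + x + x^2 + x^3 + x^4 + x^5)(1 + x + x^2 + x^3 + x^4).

(1 + x + x^2 + x^3 + x^4 + x^5) has coefficients 1,1,1,1,1 for degrees 0…4.
(1 + x + x^2 + x^3 + x^4) has coefficients 1,1,1,1,1 for degrees 0…4.
[x^4] = 1·1 + 1·1 + 1·1 + 1·1 + 1·1 = 5.

5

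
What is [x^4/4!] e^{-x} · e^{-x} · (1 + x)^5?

-24

The EGF product rule gives c_4 = Σ_{k_1+k_2+k_3=4} C(4; k_1,k_2,k_3) · ∏ g_i(k_i), where e^{-x} gives (-1)^k; e^{-x} gives (-1)^k; (1+x)^5 gives the falling factorial (5)_k.
g_1(k) for k = 0…4: 1, -1, 1, -1, 1.
g_2(k) for k = 0…4: 1, -1, 1, -1, 1.
g_3(k) for k = 0…4: 1, 5, 20, 60, 120.
First combine the last two factors: h(k) = Σ_j C(k,j)·g_2(j)·g_3(k−j) for k = 0…4: 1, 4, 11, 14, -19.
c_4 = Σ_k C(4,k)·g_1(k)·h(4−k) = 1·1·(-19) + 4·(-1)·14 + 6·1·11 + 4·(-1)·4 + 1·1·1 = −19 − 56 + 66 − 16 + 1 = -24.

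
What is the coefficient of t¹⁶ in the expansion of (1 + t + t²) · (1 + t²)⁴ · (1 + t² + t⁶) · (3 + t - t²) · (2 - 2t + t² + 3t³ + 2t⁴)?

(1 + t + t²) has coefficients 1,1,1 for degrees 0…2.
(1 + t²)⁴ has coefficients 1,0,4,0,6,0,4,0,1,0,0,0,0,0,0,0,0 for degrees 0…16.
Multiplying by (1 + t² + t⁶) gives running coefficients 1,0,5,0,10,0,11,0,9,0,7,0,4,0,1,0,0 for degrees 0…16.
Multiplying by (3 + t - t²) gives running coefficients 3,1,14,5,25,10,23,11,16,9,12,7,5,4,-1,1,-1 for degrees 0…16.
Finally multiplying by (2 - 2t + t² + 3t³ + 2t⁴), the product of all factors after the first has coefficients 6,-4,29,-8,63,19,94,71,113,86,101,69,67,59,40,37,17 for degrees 0…16.
[t¹⁶] = 1·17 + 1·37 + 1·40 = 94.

94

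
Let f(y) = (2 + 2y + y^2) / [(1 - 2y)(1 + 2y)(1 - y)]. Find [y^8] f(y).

937

Partial fractions give a closed form: a_n = (13/4)·2^n + (5/12)·(-2)^n + (-5/3)·1^n.
At n = 8: a_8 = 937.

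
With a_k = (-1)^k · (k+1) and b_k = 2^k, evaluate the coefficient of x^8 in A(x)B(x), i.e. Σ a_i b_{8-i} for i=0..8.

This is [x^8] in the product of the two ordinary generating functions.
Σ = 1·256 − 2·128 + 3·64 − 4·32 + 5·16 − 6·8 + 7·4 − 8·2 + 9·1 = 117.

117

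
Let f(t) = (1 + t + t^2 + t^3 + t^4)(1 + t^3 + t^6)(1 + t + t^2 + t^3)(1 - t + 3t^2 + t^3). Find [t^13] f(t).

13

(1 + t + t^2 + t^3 + t^4) has coefficients 1,1,1,1,1 for degrees 0…4.
(1 + t^3 + t^6) has coefficients 1,0,0,1,0,0,1,0,0,0,0,0,0,0 for degrees 0…13.
Multiplying by (1 + t + t^2 + t^3) gives running coefficients 1,1,1,2,1,1,2,1,1,1,0,0,0,0 for degrees 0…13.
Finally multiplying by (1 - t + 3t^2 + t^3), the product of all factors after the first has coefficients 1,0,3,5,3,7,6,3,7,5,3,4,1,0 for degrees 0…13.
[t^13] = 1·0 + 1·1 + 1·4 + 1·3 + 1·5 = 13.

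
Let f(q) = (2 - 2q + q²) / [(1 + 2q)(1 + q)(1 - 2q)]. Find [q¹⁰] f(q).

3753

Partial fractions give a closed form: a_n = (13/4)·(-2)^n + (-5/3)·(-1)^n + (5/12)·2^n.
At n = 10: a_10 = 3753.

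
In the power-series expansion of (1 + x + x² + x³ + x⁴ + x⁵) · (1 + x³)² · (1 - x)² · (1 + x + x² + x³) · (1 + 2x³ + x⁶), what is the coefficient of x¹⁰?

(1 + x + x² + x³ + x⁴ + x⁵) has coefficients 1,1,1,1,1,1 for degrees 0…5.
(1 + x³)² has coefficients 1,0,0,2,0,0,1,0,0,0,0 for degrees 0…10.
Multiplying by (1 - x)² gives running coefficients 1,-2,1,2,-4,2,1,-2,1,0,0 for degrees 0…10.
Multiplying by (1 + x + x² + x³) gives running coefficients 1,-1,0,2,-3,1,1,-3,2,0,-1 for degrees 0…10.
Finally multiplying by (1 + 2x³ + x⁶), the product of all factors after the first has coefficients 1,-1,0,4,-5,1,6,-10,4,4,-10 for degrees 0…10.
[x¹⁰] = 1·(-10) + 1·4 + 1·4 + 1·(-10) + 1·6 + 1·1 = -5.

-5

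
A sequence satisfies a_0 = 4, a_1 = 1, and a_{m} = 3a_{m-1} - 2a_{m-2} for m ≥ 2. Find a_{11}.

The ordinary generating function has denominator 1 - 3y + 2y^2.
Iterating the recurrence: a_0,…,a_{11} = 4, 1, -5, -17, -41, -89, -185, -377, -761, -1529, -3065, -6137.

-6137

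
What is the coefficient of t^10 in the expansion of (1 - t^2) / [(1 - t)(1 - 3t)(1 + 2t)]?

47444

The denominator gives the recurrence a_n = 2a_(n−1) + 5a_(n−2) − 6a_(n−3) for n ≥ 3; the numerator fixes a_0 = 1, a_1 = 2, a_2 = 8.
Iterating: 1, 2, 8, 20, 68, 188, 596, 1724, 5300, 15644, 47444, so a_10 = 47444.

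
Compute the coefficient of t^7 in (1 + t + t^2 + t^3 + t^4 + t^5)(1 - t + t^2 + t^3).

2

(1 + t + t^2 + t^3 + t^4 + t^5) has coefficients 1,1,1,1,1,1 for degrees 0…5.
(1 - t + t^2 + t^3) has coefficients 1,-1,1,1,0,0,0,0 for degrees 0…7.
[t^7] = 1·0 + 1·0 + 1·0 + 1·0 + 1·1 + 1·1 = 2.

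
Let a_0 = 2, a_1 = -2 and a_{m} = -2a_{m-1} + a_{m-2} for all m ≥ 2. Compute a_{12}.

The ordinary generating function has denominator 1 + 2z - z^2.
Iterating the recurrence: a_0,…,a_{12} = 2, -2, 6, -14, 34, -82, 198, -478, 1154, -2786, 6726, -16238, 39202.

39202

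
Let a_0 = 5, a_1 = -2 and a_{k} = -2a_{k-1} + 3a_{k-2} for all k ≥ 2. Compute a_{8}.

The ordinary generating function has denominator 1 + 2x - 3x^2.
Iterating the recurrence: a_0,…,a_{8} = 5, -2, 19, -44, 145, -422, 1279, -3824, 11485.

11485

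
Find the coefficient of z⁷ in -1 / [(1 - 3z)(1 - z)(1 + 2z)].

-1934

Partial fractions give a closed form: a_n = (-9/10)·3^n + (1/6)·1^n + (-4/15)·(-2)^n.
At n = 7: a_7 = -1934.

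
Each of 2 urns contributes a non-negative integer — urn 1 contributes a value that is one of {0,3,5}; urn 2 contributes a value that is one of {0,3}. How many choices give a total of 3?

The generating function for the choices is (1 + y^3 + y^5)·(1 + y^3); the count is [y^3].
(1 + y^3 + y^5) has coefficients 1,0,0,1 for degrees 0…3.
(1 + y^3) has coefficients 1,0,0,1 for degrees 0…3.
[y^3] = 1·1 + 1·1 = 2.

2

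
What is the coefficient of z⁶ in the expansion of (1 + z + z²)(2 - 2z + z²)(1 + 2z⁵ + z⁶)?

2

(1 + z + z²) has coefficients 1,1,1 for degrees 0…2.
(2 - 2z + z²) has coefficients 2,-2,1,0,0,0,0 for degrees 0…6.
Finally multiplying by (1 + 2z⁵ + z⁶), the product of all factors after the first has coefficients 2,-2,1,0,0,4,-2 for degrees 0…6.
[z⁶] = 1·(-2) + 1·4 + 1·0 = 2.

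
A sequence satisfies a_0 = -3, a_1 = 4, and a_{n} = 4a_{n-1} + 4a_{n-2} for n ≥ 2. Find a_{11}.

The ordinary generating function has denominator 1 - 4z - 4z^2.
Iterating the recurrence: a_0,…,a_{11} = -3, 4, 4, 32, 144, 704, 3392, 16384, 79104, 381952, 1844224, 8904704.

8904704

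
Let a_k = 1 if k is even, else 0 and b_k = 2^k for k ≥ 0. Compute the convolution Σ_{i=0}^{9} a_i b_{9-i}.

682

This is [x^9] in the product of the two ordinary generating functions.
Σ = 1·512 + 0·256 + 1·128 + 0·64 + 1·32 + 0·16 + 1·8 + 0·4 + 1·2 + 0·1 = 682.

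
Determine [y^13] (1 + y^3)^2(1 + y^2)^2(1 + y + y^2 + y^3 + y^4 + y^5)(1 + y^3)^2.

(1 + y^3)^2 has coefficients 1,0,0,2,0,0,1 for degrees 0…6.
(1 + y^2)^2 has coefficients 1,0,2,0,1,0,0,0,0,0,0,0,0,0 for degrees 0…13.
Multiplying by (1 + y + y^2 + y^3 + y^4 + y^5) gives running coefficients 1,1,3,3,4,4,3,3,1,1,0,0,0,0 for degrees 0…13.
Finally multiplying by (1 + y^3)^2, the product of all factors after the first has coefficients 1,1,3,5,6,10,10,12,12,10,10,6,5,3 for degrees 0…13.
[y^13] = 1·3 + 2·10 + 1·12 = 35.

35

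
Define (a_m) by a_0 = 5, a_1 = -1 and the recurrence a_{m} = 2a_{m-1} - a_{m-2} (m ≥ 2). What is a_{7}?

The ordinary generating function has denominator 1 - 2z + z^2.
Iterating the recurrence: a_0,…,a_{7} = 5, -1, -7, -13, -19, -25, -31, -37.

-37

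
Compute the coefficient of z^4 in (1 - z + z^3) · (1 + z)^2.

(1 - z + z^3) has coefficients 1,-1,0,1 for degrees 0…3.
(1 + z)^2 has coefficients 1,2,1,0,0 for degrees 0…4.
[z^4] = 1·0 − 1·0 + 1·2 = 2.

2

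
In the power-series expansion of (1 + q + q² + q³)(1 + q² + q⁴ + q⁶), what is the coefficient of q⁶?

(1 + q + q² + q³) has coefficients 1,1,1,1 for degrees 0…3.
(1 + q² + q⁴ + q⁶) has coefficients 1,0,1,0,1,0,1 for degrees 0…6.
[q⁶] = 1·1 + 1·0 + 1·1 + 1·0 = 2.

2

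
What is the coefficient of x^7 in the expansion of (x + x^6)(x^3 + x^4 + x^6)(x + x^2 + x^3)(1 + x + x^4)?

4

(x + x^6) has coefficients 0,1,0,0,0,0,1 for degrees 0…6.
(x^3 + x^4 + x^6) has coefficients 0,0,0,1,1,0,1,0 for degrees 0…7.
Multiplying by (x + x^2 + x^3) gives running coefficients 0,0,0,0,1,2,2,2 for degrees 0…7.
Finally multiplying by (1 + x + x^4), the product of all factors after the first has coefficients 0,0,0,0,1,3,4,4 for degrees 0…7.
[x^7] = 1·4 + 1·0 = 4.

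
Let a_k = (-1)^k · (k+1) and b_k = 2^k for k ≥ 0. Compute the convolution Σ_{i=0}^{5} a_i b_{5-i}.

12

The convolution is the x^5 coefficient of A(x)B(x).
Σ = 1·32 − 2·16 + 3·8 − 4·4 + 5·2 − 6·1 = 12.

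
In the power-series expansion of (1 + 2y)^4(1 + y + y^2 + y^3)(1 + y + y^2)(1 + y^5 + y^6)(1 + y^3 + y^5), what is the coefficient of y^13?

(1 + 2y)^4 has coefficients 1,8,24,32,16 for degrees 0…4.
(1 + y + y^2 + y^3) has coefficients 1,1,1,1,0,0,0,0,0,0,0,0,0,0 for degrees 0…13.
Multiplying by (1 + y + y^2) gives running coefficients 1,2,3,3,2,1,0,0,0,0,0,0,0,0 for degrees 0…13.
Multiplying by (1 + y^5 + y^6) gives running coefficients 1,2,3,3,2,2,3,5,6,5,3,1,0,0 for degrees 0…13.
Finally multiplying by (1 + y^3 + y^5), the product of all factors after the first has coefficients 1,2,3,4,4,6,8,10,11,10,10,10,10,9 for degrees 0…13.
[y^13] = 1·9 + 8·10 + 24·10 + 32·10 + 16·10 = 809.

809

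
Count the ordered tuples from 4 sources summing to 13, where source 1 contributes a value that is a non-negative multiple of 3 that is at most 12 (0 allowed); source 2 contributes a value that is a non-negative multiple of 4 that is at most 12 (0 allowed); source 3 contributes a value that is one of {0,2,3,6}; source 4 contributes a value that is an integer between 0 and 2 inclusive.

The generating function for the choices is (1 + t³ + t⁶ + t⁹ + t¹²)·(1 + t⁴ + t⁸ + t¹²)·(1 + t² + t³ + t⁶)·(1 + t + t²); the count is [t¹³].
(1 + t³ + t⁶ + t⁹ + t¹²) has coefficients 1,0,0,1,0,0,1,0,0,1,0,0,1 for degrees 0…12.
(1 + t⁴ + t⁸ + t¹²) has coefficients 1,0,0,0,1,0,0,0,1,0,0,0,1,0 for degrees 0…13.
Multiplying by (1 + t² + t³ + t⁶) gives running coefficients 1,0,1,1,1,0,2,1,1,0,2,1,1,0 for degrees 0…13.
Finally multiplying by (1 + t + t²), the product of all factors after the first has coefficients 1,1,2,2,3,2,3,3,4,2,3,3,4,2 for degrees 0…13.
[t¹³] = 1·2 + 1·3 + 1·3 + 1·3 + 1·1 = 12.

12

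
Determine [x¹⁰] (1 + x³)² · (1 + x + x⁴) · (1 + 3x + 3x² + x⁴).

(1 + x³)² has coefficients 1,0,0,2,0,0,1 for degrees 0…6.
(1 + x + x⁴) has coefficients 1,1,0,0,1,0,0,0,0,0,0 for degrees 0…10.
Finally multiplying by (1 + 3x + 3x² + x⁴), the product of all factors after the first has coefficients 1,4,6,3,2,4,3,0,1,0,0 for degrees 0…10.
[x¹⁰] = 1·0 + 2·0 + 1·2 = 2.

2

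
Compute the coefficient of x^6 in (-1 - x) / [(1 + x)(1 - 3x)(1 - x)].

Partial fractions give a closed form: a_n = (-3/2)·3^n + (1/2)·1^n.
At n = 6: a_6 = -1093.

-1093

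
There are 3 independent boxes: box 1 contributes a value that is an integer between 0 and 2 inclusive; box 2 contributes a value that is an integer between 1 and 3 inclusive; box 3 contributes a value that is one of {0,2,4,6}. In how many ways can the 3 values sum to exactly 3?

4

The generating function for the choices is (1 + x + x²)·(x + x² + x³)·(1 + x² + x⁴ + x⁶); the count is [x³].
(1 + x + x²) has coefficients 1,1,1 for degrees 0…2.
(x + x² + x³) has coefficients 0,1,1,1 for degrees 0…3.
Finally multiplying by (1 + x² + x⁴ + x⁶), the product of all factors after the first has coefficients 0,1,1,2 for degrees 0…3.
[x³] = 1·2 + 1·1 + 1·1 = 4.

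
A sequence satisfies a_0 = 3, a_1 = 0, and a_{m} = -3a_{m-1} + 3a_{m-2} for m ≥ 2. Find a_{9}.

-83835

The ordinary generating function has denominator 1 + 3z - 3z^2.
Iterating the recurrence: a_0,…,a_{9} = 3, 0, 9, -27, 108, -405, 1539, -5832, 22113, -83835.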